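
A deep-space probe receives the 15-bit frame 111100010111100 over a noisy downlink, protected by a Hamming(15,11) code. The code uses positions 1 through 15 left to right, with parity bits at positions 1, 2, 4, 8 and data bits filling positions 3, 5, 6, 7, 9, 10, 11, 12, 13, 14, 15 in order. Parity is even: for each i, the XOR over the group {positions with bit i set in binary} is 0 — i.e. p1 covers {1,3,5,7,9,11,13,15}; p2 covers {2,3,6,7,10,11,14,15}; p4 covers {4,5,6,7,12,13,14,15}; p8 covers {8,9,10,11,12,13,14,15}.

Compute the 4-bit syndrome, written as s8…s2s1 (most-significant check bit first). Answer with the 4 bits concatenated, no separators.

s1 (pos 1,3,5,7,9,11,13,15): 1⊕1⊕0⊕0⊕0⊕1⊕1⊕0 = 0
s2 (pos 2,3,6,7,10,11,14,15): 1⊕1⊕0⊕0⊕1⊕1⊕0⊕0 = 0
s4 (pos 4,5,6,7,12,13,14,15): 1⊕0⊕0⊕0⊕1⊕1⊕0⊕0 = 1
s8 (pos 8,9,10,11,12,13,14,15): 1⊕0⊕1⊕1⊕1⊕1⊕0⊕0 = 1
Syndrome s8…s1 = 1100 → error at position 12.

1100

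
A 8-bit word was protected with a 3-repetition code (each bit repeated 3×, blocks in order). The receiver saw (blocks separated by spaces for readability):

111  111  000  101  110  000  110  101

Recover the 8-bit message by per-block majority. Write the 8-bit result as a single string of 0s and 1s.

Block 1 (111): 3 ones → 1
Block 2 (111): 3 ones → 1
Block 3 (000): 0 ones → 0
Block 4 (101): 2 ones → 1
Block 5 (110): 2 ones → 1
Block 6 (000): 0 ones → 0
Block 7 (110): 2 ones → 1
Block 8 (101): 2 ones → 1

11011011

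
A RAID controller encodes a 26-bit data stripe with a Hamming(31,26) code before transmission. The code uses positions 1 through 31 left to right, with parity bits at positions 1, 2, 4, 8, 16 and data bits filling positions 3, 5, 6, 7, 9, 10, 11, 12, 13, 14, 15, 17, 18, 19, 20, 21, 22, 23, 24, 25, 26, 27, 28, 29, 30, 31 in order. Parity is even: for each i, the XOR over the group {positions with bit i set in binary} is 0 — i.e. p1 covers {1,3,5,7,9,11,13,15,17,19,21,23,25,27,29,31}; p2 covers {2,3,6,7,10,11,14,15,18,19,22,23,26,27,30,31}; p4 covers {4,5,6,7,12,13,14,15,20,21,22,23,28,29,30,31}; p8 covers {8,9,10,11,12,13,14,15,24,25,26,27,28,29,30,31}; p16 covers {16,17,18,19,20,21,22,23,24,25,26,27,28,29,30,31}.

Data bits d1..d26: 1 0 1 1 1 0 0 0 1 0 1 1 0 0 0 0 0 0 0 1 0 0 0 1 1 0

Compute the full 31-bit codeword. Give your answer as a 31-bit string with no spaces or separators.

0110011010001010100000001000110

Place data at non-parity positions: p1 p2 1 p4 0 1 1 p8 1 0 0 0 1 0 1 p16 1 0 0 0 0 0 0 0 1 0 0 0 1 1 0
p1 (pos 1,3,5,7,9,11,13,15,17,19,21,23,25,27,29,31): XOR of data positions = 1⊕0⊕1⊕1⊕0⊕1⊕1⊕1⊕0⊕0⊕0⊕1⊕0⊕1⊕0 = 0
p2 (pos 2,3,6,7,10,11,14,15,18,19,22,23,26,27,30,31): XOR of data positions = 1⊕1⊕1⊕0⊕0⊕0⊕1⊕0⊕0⊕0⊕0⊕0⊕0⊕1⊕0 = 1
p4 (pos 4,5,6,7,12,13,14,15,20,21,22,23,28,29,30,31): XOR of data positions = 0⊕1⊕1⊕0⊕1⊕0⊕1⊕0⊕0⊕0⊕0⊕0⊕1⊕1⊕0 = 0
p8 (pos 8,9,10,11,12,13,14,15,24,25,26,27,28,29,30,31): XOR of data positions = 1⊕0⊕0⊕0⊕1⊕0⊕1⊕0⊕1⊕0⊕0⊕0⊕1⊕1⊕0 = 0
p16 (pos 16,17,18,19,20,21,22,23,24,25,26,27,28,29,30,31): XOR of data positions = 1⊕0⊕0⊕0⊕0⊕0⊕0⊕0⊕1⊕0⊕0⊕0⊕1⊕1⊕0 = 0
Codeword: 0110011010001010100000001000110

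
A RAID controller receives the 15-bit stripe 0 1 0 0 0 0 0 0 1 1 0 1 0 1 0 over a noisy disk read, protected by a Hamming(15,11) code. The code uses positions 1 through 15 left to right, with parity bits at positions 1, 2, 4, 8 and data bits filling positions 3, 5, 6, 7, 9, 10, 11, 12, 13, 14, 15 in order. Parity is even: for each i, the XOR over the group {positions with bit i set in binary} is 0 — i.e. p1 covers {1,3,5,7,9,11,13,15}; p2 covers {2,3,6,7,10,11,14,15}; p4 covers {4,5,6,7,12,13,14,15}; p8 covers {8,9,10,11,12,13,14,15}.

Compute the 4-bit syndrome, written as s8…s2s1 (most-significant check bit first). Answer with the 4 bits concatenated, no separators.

0011

s1 (pos 1,3,5,7,9,11,13,15): 0⊕0⊕0⊕0⊕1⊕0⊕0⊕0 = 1
s2 (pos 2,3,6,7,10,11,14,15): 1⊕0⊕0⊕0⊕1⊕0⊕1⊕0 = 1
s4 (pos 4,5,6,7,12,13,14,15): 0⊕0⊕0⊕0⊕1⊕0⊕1⊕0 = 0
s8 (pos 8,9,10,11,12,13,14,15): 0⊕1⊕1⊕0⊕1⊕0⊕1⊕0 = 0
Syndrome s8…s1 = 0011 → error at position 3.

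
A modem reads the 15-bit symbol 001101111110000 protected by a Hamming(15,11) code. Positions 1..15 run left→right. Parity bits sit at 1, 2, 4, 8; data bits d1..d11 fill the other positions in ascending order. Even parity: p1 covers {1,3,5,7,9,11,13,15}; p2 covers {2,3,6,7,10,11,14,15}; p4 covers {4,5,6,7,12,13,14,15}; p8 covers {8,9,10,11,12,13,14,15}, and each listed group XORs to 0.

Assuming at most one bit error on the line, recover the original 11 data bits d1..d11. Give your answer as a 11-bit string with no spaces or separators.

10011110000

s1 (pos 1,3,5,7,9,11,13,15): 0⊕1⊕0⊕1⊕1⊕1⊕0⊕0 = 0
s2 (pos 2,3,6,7,10,11,14,15): 0⊕1⊕1⊕1⊕1⊕1⊕0⊕0 = 1
s4 (pos 4,5,6,7,12,13,14,15): 1⊕0⊕1⊕1⊕0⊕0⊕0⊕0 = 1
s8 (pos 8,9,10,11,12,13,14,15): 1⊕1⊕1⊕1⊕0⊕0⊕0⊕0 = 0
Syndrome s8…s1 = 0110 → error at position 6.
Flip position 6: 001101111110000 → 001100111110000
Read data bits from positions 3,5,6,7,9,10,11,12,13,14,15: 10011110000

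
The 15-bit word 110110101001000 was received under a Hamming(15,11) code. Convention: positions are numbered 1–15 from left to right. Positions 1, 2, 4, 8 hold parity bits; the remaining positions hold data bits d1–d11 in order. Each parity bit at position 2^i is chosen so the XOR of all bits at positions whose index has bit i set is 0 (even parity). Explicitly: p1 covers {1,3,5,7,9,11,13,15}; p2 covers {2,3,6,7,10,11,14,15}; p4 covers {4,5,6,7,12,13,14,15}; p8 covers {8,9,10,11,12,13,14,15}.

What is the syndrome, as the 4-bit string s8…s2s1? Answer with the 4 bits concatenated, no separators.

s1 (pos 1,3,5,7,9,11,13,15): 1⊕0⊕1⊕1⊕1⊕0⊕0⊕0 = 0
s2 (pos 2,3,6,7,10,11,14,15): 1⊕0⊕0⊕1⊕0⊕0⊕0⊕0 = 0
s4 (pos 4,5,6,7,12,13,14,15): 1⊕1⊕0⊕1⊕1⊕0⊕0⊕0 = 0
s8 (pos 8,9,10,11,12,13,14,15): 0⊕1⊕0⊕0⊕1⊕0⊕0⊕0 = 0
Syndrome s8…s1 = 0000 → no error.

0000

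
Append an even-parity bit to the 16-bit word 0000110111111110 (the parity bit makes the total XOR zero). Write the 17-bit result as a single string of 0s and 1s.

00001101111111100

XOR of the 16 data bits: 0⊕0⊕0⊕0⊕1⊕1⊕0⊕1⊕1⊕1⊕1⊕1⊕1⊕1⊕1⊕0 = 0
Parity bit = 0 (so all 17 bits XOR to 0).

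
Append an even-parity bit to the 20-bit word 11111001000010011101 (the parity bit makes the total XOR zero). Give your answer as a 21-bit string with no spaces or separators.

111110010000100111011

XOR of the 20 data bits: 1⊕1⊕1⊕1⊕1⊕0⊕0⊕1⊕0⊕0⊕0⊕0⊕1⊕0⊕0⊕1⊕1⊕1⊕0⊕1 = 1
Parity bit = 1 (so all 21 bits XOR to 0).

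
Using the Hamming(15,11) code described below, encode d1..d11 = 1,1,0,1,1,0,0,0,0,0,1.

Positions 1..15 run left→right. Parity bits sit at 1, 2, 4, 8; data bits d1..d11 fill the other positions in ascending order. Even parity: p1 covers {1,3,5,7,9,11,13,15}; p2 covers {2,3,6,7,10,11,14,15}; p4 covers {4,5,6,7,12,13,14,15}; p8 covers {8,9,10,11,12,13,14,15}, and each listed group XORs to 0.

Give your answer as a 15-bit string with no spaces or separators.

111110101000001

Place data at non-parity positions: p1 p2 1 p4 1 0 1 p8 1 0 0 0 0 0 1
p1 (pos 1,3,5,7,9,11,13,15): XOR of data positions = 1⊕1⊕1⊕1⊕0⊕0⊕1 = 1
p2 (pos 2,3,6,7,10,11,14,15): XOR of data positions = 1⊕0⊕1⊕0⊕0⊕0⊕1 = 1
p4 (pos 4,5,6,7,12,13,14,15): XOR of data positions = 1⊕0⊕1⊕0⊕0⊕0⊕1 = 1
p8 (pos 8,9,10,11,12,13,14,15): XOR of data positions = 1⊕0⊕0⊕0⊕0⊕0⊕1 = 0
Codeword: 111110101000001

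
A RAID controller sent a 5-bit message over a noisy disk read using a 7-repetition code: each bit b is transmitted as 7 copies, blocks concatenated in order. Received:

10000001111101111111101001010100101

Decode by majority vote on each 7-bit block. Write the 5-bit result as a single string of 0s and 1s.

Block 1 (1000000): 1 one → 0
Block 2 (1111101): 6 ones → 1
Block 3 (1111111): 7 ones → 1
Block 4 (0100101): 3 ones → 0
Block 5 (0100101): 3 ones → 0

01100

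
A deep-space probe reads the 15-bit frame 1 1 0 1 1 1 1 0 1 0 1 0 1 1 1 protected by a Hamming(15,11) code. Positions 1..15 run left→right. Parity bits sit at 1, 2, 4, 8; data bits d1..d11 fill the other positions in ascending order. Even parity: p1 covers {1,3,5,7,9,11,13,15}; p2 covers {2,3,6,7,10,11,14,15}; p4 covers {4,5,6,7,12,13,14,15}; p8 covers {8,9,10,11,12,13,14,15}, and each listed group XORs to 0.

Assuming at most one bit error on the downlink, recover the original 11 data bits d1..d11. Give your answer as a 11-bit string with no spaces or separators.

s1 (pos 1,3,5,7,9,11,13,15): 1⊕0⊕1⊕1⊕1⊕1⊕1⊕1 = 1
s2 (pos 2,3,6,7,10,11,14,15): 1⊕0⊕1⊕1⊕0⊕1⊕1⊕1 = 0
s4 (pos 4,5,6,7,12,13,14,15): 1⊕1⊕1⊕1⊕0⊕1⊕1⊕1 = 1
s8 (pos 8,9,10,11,12,13,14,15): 0⊕1⊕0⊕1⊕0⊕1⊕1⊕1 = 1
Syndrome s8…s1 = 1101 → error at position 13.
Flip position 13: 110111101010111 → 110111101010011
Read data bits from positions 3,5,6,7,9,10,11,12,13,14,15: 01111010011

01111010011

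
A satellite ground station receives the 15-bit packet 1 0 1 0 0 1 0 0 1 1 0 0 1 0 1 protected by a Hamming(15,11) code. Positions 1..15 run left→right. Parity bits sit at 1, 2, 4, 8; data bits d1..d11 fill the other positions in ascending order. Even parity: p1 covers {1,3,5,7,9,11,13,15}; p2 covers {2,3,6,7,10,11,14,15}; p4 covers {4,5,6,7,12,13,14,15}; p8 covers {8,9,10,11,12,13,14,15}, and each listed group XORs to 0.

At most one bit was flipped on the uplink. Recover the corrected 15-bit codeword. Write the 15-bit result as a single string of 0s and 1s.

101011001100101

s1 (pos 1,3,5,7,9,11,13,15): 1⊕1⊕0⊕0⊕1⊕0⊕1⊕1 = 1
s2 (pos 2,3,6,7,10,11,14,15): 0⊕1⊕1⊕0⊕1⊕0⊕0⊕1 = 0
s4 (pos 4,5,6,7,12,13,14,15): 0⊕0⊕1⊕0⊕0⊕1⊕0⊕1 = 1
s8 (pos 8,9,10,11,12,13,14,15): 0⊕1⊕1⊕0⊕0⊕1⊕0⊕1 = 0
Syndrome s8…s1 = 0101 → error at position 5.
Flip position 5: 101001001100101 → 101011001100101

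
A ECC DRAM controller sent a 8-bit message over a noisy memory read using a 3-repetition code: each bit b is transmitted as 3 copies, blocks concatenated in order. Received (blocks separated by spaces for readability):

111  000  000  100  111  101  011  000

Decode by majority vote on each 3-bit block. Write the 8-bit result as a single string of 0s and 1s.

Block 1 (111): 3 ones → 1
Block 2 (000): 0 ones → 0
Block 3 (000): 0 ones → 0
Block 4 (100): 1 one → 0
Block 5 (111): 3 ones → 1
Block 6 (101): 2 ones → 1
Block 7 (011): 2 ones → 1
Block 8 (000): 0 ones → 0

10001110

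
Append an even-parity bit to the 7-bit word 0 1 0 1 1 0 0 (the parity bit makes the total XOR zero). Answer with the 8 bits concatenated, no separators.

01011001

XOR of the 7 data bits: 0⊕1⊕0⊕1⊕1⊕0⊕0 = 1
Parity bit = 1 (so all 8 bits XOR to 0).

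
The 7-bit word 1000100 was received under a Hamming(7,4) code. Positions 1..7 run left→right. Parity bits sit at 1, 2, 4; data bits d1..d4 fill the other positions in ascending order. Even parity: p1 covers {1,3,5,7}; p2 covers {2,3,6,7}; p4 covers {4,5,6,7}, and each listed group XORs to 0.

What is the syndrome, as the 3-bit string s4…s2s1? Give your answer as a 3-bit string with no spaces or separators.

s1 (pos 1,3,5,7): 1⊕0⊕1⊕0 = 0
s2 (pos 2,3,6,7): 0⊕0⊕0⊕0 = 0
s4 (pos 4,5,6,7): 0⊕1⊕0⊕0 = 1
Syndrome s4…s1 = 100 → error at position 4.

100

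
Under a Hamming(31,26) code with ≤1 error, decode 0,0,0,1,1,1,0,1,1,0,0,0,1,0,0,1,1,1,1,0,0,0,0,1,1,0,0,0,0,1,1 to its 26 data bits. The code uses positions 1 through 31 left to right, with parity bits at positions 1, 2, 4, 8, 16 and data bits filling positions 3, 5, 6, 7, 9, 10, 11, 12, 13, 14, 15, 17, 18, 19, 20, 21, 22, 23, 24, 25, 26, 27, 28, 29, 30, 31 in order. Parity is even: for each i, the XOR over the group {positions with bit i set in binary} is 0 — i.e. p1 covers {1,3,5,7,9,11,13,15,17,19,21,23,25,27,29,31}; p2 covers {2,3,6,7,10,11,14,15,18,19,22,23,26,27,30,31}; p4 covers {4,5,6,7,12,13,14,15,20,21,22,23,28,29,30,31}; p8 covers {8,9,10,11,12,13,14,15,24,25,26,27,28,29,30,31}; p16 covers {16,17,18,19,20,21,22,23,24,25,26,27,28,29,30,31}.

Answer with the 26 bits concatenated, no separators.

s1 (pos 1,3,5,7,9,11,13,15,17,19,21,23,25,27,29,31): 0⊕0⊕1⊕0⊕1⊕0⊕1⊕0⊕1⊕1⊕0⊕0⊕1⊕0⊕0⊕1 = 1
s2 (pos 2,3,6,7,10,11,14,15,18,19,22,23,26,27,30,31): 0⊕0⊕1⊕0⊕0⊕0⊕0⊕0⊕1⊕1⊕0⊕0⊕0⊕0⊕1⊕1 = 1
s4 (pos 4,5,6,7,12,13,14,15,20,21,22,23,28,29,30,31): 1⊕1⊕1⊕0⊕0⊕1⊕0⊕0⊕0⊕0⊕0⊕0⊕0⊕0⊕1⊕1 = 0
s8 (pos 8,9,10,11,12,13,14,15,24,25,26,27,28,29,30,31): 1⊕1⊕0⊕0⊕0⊕1⊕0⊕0⊕1⊕1⊕0⊕0⊕0⊕0⊕1⊕1 = 1
s16 (pos 16,17,18,19,20,21,22,23,24,25,26,27,28,29,30,31): 1⊕1⊕1⊕1⊕0⊕0⊕0⊕0⊕1⊕1⊕0⊕0⊕0⊕0⊕1⊕1 = 0
Syndrome s16…s1 = 01011 → error at position 11.
Flip position 11: 0001110110001001111000011000011 → 0001110110101001111000011000011
Read data bits from positions 3,5,6,7,9,10,11,12,13,14,15,17,18,19,20,21,22,23,24,25,26,27,28,29,30,31: 01101010100111000011000011

01101010100111000011000011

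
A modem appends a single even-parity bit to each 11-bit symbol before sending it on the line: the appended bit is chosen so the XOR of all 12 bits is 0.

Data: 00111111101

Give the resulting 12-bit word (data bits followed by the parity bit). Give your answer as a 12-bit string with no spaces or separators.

001111111010

XOR of the 11 data bits: 0⊕0⊕1⊕1⊕1⊕1⊕1⊕1⊕1⊕0⊕1 = 0
Parity bit = 0 (so all 12 bits XOR to 0).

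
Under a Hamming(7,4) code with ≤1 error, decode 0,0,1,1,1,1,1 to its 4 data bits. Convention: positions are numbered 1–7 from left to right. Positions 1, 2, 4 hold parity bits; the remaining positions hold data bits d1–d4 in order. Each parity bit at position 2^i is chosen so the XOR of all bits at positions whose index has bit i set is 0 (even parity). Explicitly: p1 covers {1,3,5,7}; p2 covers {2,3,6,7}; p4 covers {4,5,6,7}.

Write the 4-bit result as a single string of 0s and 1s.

0111

s1 (pos 1,3,5,7): 0⊕1⊕1⊕1 = 1
s2 (pos 2,3,6,7): 0⊕1⊕1⊕1 = 1
s4 (pos 4,5,6,7): 1⊕1⊕1⊕1 = 0
Syndrome s4…s1 = 011 → error at position 3.
Flip position 3: 0011111 → 0001111
Read data bits from positions 3,5,6,7: 0111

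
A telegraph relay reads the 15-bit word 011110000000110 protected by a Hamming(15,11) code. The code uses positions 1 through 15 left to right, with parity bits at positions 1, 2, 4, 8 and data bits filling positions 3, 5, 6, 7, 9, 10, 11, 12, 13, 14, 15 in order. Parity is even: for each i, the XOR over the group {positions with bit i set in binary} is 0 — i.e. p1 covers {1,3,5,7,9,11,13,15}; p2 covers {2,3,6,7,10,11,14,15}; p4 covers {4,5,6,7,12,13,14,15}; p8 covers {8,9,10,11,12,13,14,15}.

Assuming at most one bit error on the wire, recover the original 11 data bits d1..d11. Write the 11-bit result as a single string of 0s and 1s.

01000000110

s1 (pos 1,3,5,7,9,11,13,15): 0⊕1⊕1⊕0⊕0⊕0⊕1⊕0 = 1
s2 (pos 2,3,6,7,10,11,14,15): 1⊕1⊕0⊕0⊕0⊕0⊕1⊕0 = 1
s4 (pos 4,5,6,7,12,13,14,15): 1⊕1⊕0⊕0⊕0⊕1⊕1⊕0 = 0
s8 (pos 8,9,10,11,12,13,14,15): 0⊕0⊕0⊕0⊕0⊕1⊕1⊕0 = 0
Syndrome s8…s1 = 0011 → error at position 3.
Flip position 3: 011110000000110 → 010110000000110
Read data bits from positions 3,5,6,7,9,10,11,12,13,14,15: 01000000110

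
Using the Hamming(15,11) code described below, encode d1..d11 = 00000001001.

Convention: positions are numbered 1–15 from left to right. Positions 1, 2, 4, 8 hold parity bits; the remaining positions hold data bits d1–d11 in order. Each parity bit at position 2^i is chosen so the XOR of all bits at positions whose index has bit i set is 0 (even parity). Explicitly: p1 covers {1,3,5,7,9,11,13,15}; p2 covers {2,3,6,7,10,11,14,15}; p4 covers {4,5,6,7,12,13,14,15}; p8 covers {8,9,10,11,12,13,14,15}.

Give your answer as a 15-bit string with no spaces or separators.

Place data at non-parity positions: p1 p2 0 p4 0 0 0 p8 0 0 0 1 0 0 1
p1 (pos 1,3,5,7,9,11,13,15): XOR of data positions = 0⊕0⊕0⊕0⊕0⊕0⊕1 = 1
p2 (pos 2,3,6,7,10,11,14,15): XOR of data positions = 0⊕0⊕0⊕0⊕0⊕0⊕1 = 1
p4 (pos 4,5,6,7,12,13,14,15): XOR of data positions = 0⊕0⊕0⊕1⊕0⊕0⊕1 = 0
p8 (pos 8,9,10,11,12,13,14,15): XOR of data positions = 0⊕0⊕0⊕1⊕0⊕0⊕1 = 0
Codeword: 110000000001001

110000000001001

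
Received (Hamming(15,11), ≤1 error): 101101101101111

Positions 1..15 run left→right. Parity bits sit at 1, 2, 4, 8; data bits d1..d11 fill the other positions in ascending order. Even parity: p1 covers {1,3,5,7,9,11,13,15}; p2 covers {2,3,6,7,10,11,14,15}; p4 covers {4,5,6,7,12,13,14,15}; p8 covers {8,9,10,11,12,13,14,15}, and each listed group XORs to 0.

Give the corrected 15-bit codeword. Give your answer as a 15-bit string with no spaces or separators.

101001101101111

s1 (pos 1,3,5,7,9,11,13,15): 1⊕1⊕0⊕1⊕1⊕0⊕1⊕1 = 0
s2 (pos 2,3,6,7,10,11,14,15): 0⊕1⊕1⊕1⊕1⊕0⊕1⊕1 = 0
s4 (pos 4,5,6,7,12,13,14,15): 1⊕0⊕1⊕1⊕1⊕1⊕1⊕1 = 1
s8 (pos 8,9,10,11,12,13,14,15): 0⊕1⊕1⊕0⊕1⊕1⊕1⊕1 = 0
Syndrome s8…s1 = 0100 → error at position 4.
Flip position 4: 101101101101111 → 101001101101111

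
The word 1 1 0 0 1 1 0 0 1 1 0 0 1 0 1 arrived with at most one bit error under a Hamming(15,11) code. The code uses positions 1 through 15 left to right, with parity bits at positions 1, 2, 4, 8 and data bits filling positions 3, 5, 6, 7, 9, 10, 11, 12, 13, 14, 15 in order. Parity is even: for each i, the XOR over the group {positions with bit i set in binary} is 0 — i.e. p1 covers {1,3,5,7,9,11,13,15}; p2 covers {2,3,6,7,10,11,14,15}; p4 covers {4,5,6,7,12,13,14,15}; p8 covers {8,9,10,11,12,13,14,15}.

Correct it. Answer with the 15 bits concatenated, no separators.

010011001100101

s1 (pos 1,3,5,7,9,11,13,15): 1⊕0⊕1⊕0⊕1⊕0⊕1⊕1 = 1
s2 (pos 2,3,6,7,10,11,14,15): 1⊕0⊕1⊕0⊕1⊕0⊕0⊕1 = 0
s4 (pos 4,5,6,7,12,13,14,15): 0⊕1⊕1⊕0⊕0⊕1⊕0⊕1 = 0
s8 (pos 8,9,10,11,12,13,14,15): 0⊕1⊕1⊕0⊕0⊕1⊕0⊕1 = 0
Syndrome s8…s1 = 0001 → error at position 1.
Flip position 1: 110011001100101 → 010011001100101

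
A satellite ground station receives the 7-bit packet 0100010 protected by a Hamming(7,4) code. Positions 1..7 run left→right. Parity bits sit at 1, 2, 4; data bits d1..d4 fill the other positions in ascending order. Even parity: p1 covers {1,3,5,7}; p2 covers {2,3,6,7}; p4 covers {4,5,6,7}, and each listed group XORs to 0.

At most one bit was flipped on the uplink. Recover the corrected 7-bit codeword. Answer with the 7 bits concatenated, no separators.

s1 (pos 1,3,5,7): 0⊕0⊕0⊕0 = 0
s2 (pos 2,3,6,7): 1⊕0⊕1⊕0 = 0
s4 (pos 4,5,6,7): 0⊕0⊕1⊕0 = 1
Syndrome s4…s1 = 100 → error at position 4.
Flip position 4: 0100010 → 0101010

0101010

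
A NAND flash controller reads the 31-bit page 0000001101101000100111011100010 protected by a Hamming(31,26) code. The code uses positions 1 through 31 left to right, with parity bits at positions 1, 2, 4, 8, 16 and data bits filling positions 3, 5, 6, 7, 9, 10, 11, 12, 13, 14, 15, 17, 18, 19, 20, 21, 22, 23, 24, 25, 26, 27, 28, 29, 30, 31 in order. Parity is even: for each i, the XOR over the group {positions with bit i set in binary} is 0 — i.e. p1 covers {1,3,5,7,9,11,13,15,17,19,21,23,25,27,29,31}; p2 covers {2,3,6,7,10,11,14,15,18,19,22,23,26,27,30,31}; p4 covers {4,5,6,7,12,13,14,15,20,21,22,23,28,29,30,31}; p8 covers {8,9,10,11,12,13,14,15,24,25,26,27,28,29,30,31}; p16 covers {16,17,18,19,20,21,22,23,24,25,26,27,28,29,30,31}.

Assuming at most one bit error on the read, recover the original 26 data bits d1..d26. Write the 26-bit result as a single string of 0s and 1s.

00010110100100111011100010

s1 (pos 1,3,5,7,9,11,13,15,17,19,21,23,25,27,29,31): 0⊕0⊕0⊕1⊕0⊕1⊕1⊕0⊕1⊕0⊕1⊕0⊕1⊕0⊕0⊕0 = 0
s2 (pos 2,3,6,7,10,11,14,15,18,19,22,23,26,27,30,31): 0⊕0⊕0⊕1⊕1⊕1⊕0⊕0⊕0⊕0⊕1⊕0⊕1⊕0⊕1⊕0 = 0
s4 (pos 4,5,6,7,12,13,14,15,20,21,22,23,28,29,30,31): 0⊕0⊕0⊕1⊕0⊕1⊕0⊕0⊕1⊕1⊕1⊕0⊕0⊕0⊕1⊕0 = 0
s8 (pos 8,9,10,11,12,13,14,15,24,25,26,27,28,29,30,31): 1⊕0⊕1⊕1⊕0⊕1⊕0⊕0⊕1⊕1⊕1⊕0⊕0⊕0⊕1⊕0 = 0
s16 (pos 16,17,18,19,20,21,22,23,24,25,26,27,28,29,30,31): 0⊕1⊕0⊕0⊕1⊕1⊕1⊕0⊕1⊕1⊕1⊕0⊕0⊕0⊕1⊕0 = 0
Syndrome s16…s1 = 00000 → no error.
Read data bits from positions 3,5,6,7,9,10,11,12,13,14,15,17,18,19,20,21,22,23,24,25,26,27,28,29,30,31: 00010110100100111011100010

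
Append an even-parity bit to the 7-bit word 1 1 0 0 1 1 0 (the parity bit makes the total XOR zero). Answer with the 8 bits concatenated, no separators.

11001100

XOR of the 7 data bits: 1⊕1⊕0⊕0⊕1⊕1⊕0 = 0
Parity bit = 0 (so all 8 bits XOR to 0).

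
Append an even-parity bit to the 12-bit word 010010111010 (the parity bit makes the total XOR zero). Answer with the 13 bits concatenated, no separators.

XOR of the 12 data bits: 0⊕1⊕0⊕0⊕1⊕0⊕1⊕1⊕1⊕0⊕1⊕0 = 0
Parity bit = 0 (so all 13 bits XOR to 0).

0100101110100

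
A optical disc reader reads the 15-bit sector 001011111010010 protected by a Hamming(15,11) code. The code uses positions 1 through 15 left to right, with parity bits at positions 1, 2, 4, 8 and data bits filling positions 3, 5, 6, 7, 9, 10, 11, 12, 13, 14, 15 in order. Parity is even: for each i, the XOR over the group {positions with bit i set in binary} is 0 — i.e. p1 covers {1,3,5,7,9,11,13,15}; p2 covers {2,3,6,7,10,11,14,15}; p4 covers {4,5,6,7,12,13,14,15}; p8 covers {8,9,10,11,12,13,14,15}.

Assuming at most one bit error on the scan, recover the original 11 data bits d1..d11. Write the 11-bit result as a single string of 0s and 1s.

01111010010

s1 (pos 1,3,5,7,9,11,13,15): 0⊕1⊕1⊕1⊕1⊕1⊕0⊕0 = 1
s2 (pos 2,3,6,7,10,11,14,15): 0⊕1⊕1⊕1⊕0⊕1⊕1⊕0 = 1
s4 (pos 4,5,6,7,12,13,14,15): 0⊕1⊕1⊕1⊕0⊕0⊕1⊕0 = 0
s8 (pos 8,9,10,11,12,13,14,15): 1⊕1⊕0⊕1⊕0⊕0⊕1⊕0 = 0
Syndrome s8…s1 = 0011 → error at position 3.
Flip position 3: 001011111010010 → 000011111010010
Read data bits from positions 3,5,6,7,9,10,11,12,13,14,15: 01111010010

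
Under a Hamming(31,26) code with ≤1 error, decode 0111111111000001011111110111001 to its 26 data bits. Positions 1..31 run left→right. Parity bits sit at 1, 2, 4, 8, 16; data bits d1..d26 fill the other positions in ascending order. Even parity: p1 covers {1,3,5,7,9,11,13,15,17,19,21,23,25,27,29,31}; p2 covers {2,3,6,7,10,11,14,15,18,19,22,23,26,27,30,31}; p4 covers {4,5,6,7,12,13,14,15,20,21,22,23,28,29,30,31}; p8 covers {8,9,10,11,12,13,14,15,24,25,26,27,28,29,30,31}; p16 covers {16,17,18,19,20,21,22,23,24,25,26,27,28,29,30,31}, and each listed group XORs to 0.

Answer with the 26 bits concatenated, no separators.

s1 (pos 1,3,5,7,9,11,13,15,17,19,21,23,25,27,29,31): 0⊕1⊕1⊕1⊕1⊕0⊕0⊕0⊕0⊕1⊕1⊕1⊕0⊕1⊕0⊕1 = 1
s2 (pos 2,3,6,7,10,11,14,15,18,19,22,23,26,27,30,31): 1⊕1⊕1⊕1⊕1⊕0⊕0⊕0⊕1⊕1⊕1⊕1⊕1⊕1⊕0⊕1 = 0
s4 (pos 4,5,6,7,12,13,14,15,20,21,22,23,28,29,30,31): 1⊕1⊕1⊕1⊕0⊕0⊕0⊕0⊕1⊕1⊕1⊕1⊕1⊕0⊕0⊕1 = 0
s8 (pos 8,9,10,11,12,13,14,15,24,25,26,27,28,29,30,31): 1⊕1⊕1⊕0⊕0⊕0⊕0⊕0⊕1⊕0⊕1⊕1⊕1⊕0⊕0⊕1 = 0
s16 (pos 16,17,18,19,20,21,22,23,24,25,26,27,28,29,30,31): 1⊕0⊕1⊕1⊕1⊕1⊕1⊕1⊕1⊕0⊕1⊕1⊕1⊕0⊕0⊕1 = 0
Syndrome s16…s1 = 00001 → error at position 1.
Flip position 1: 0111111111000001011111110111001 → 1111111111000001011111110111001
Read data bits from positions 3,5,6,7,9,10,11,12,13,14,15,17,18,19,20,21,22,23,24,25,26,27,28,29,30,31: 11111100000011111110111001

11111100000011111110111001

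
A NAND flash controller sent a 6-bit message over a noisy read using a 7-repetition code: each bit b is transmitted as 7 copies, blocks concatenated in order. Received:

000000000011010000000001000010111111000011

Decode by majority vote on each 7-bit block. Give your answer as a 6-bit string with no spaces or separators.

000010

Block 1 (0000000): 0 ones → 0
Block 2 (0001101): 3 ones → 0
Block 3 (0000000): 0 ones → 0
Block 4 (0010000): 1 one → 0
Block 5 (1011111): 6 ones → 1
Block 6 (1000011): 3 ones → 0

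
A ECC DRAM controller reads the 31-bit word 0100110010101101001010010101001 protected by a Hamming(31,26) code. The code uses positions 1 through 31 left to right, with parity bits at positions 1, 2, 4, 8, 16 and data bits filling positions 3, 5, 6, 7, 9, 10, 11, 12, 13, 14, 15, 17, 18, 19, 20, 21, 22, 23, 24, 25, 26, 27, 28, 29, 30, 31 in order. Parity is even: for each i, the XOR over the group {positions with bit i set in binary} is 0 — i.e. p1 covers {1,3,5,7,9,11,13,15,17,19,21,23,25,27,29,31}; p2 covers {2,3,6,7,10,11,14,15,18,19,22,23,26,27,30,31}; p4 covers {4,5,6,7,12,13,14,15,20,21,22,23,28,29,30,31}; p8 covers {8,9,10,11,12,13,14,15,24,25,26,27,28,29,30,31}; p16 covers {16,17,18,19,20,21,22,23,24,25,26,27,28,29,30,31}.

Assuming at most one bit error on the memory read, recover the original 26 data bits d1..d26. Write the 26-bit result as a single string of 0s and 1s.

s1 (pos 1,3,5,7,9,11,13,15,17,19,21,23,25,27,29,31): 0⊕0⊕1⊕0⊕1⊕1⊕1⊕0⊕0⊕1⊕1⊕0⊕0⊕0⊕0⊕1 = 1
s2 (pos 2,3,6,7,10,11,14,15,18,19,22,23,26,27,30,31): 1⊕0⊕1⊕0⊕0⊕1⊕1⊕0⊕0⊕1⊕0⊕0⊕1⊕0⊕0⊕1 = 1
s4 (pos 4,5,6,7,12,13,14,15,20,21,22,23,28,29,30,31): 0⊕1⊕1⊕0⊕0⊕1⊕1⊕0⊕0⊕1⊕0⊕0⊕1⊕0⊕0⊕1 = 1
s8 (pos 8,9,10,11,12,13,14,15,24,25,26,27,28,29,30,31): 0⊕1⊕0⊕1⊕0⊕1⊕1⊕0⊕1⊕0⊕1⊕0⊕1⊕0⊕0⊕1 = 0
s16 (pos 16,17,18,19,20,21,22,23,24,25,26,27,28,29,30,31): 1⊕0⊕0⊕1⊕0⊕1⊕0⊕0⊕1⊕0⊕1⊕0⊕1⊕0⊕0⊕1 = 1
Syndrome s16…s1 = 10111 → error at position 23.
Flip position 23: 0100110010101101001010010101001 → 0100110010101101001010110101001
Read data bits from positions 3,5,6,7,9,10,11,12,13,14,15,17,18,19,20,21,22,23,24,25,26,27,28,29,30,31: 01101010110001010110101001

01101010110001010110101001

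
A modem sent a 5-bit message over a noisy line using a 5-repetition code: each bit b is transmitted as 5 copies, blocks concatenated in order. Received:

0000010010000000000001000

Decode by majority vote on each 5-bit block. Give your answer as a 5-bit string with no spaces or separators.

Block 1 (00000): 0 ones → 0
Block 2 (10010): 2 ones → 0
Block 3 (00000): 0 ones → 0
Block 4 (00000): 0 ones → 0
Block 5 (01000): 1 one → 0

00000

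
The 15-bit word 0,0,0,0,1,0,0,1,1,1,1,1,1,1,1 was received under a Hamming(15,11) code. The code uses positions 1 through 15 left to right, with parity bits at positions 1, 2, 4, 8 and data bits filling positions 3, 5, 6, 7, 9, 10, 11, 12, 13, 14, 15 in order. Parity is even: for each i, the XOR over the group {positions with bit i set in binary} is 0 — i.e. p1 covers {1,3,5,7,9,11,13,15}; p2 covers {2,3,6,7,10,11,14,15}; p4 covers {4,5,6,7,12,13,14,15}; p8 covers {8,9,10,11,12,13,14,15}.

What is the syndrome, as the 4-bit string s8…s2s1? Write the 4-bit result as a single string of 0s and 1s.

0101

s1 (pos 1,3,5,7,9,11,13,15): 0⊕0⊕1⊕0⊕1⊕1⊕1⊕1 = 1
s2 (pos 2,3,6,7,10,11,14,15): 0⊕0⊕0⊕0⊕1⊕1⊕1⊕1 = 0
s4 (pos 4,5,6,7,12,13,14,15): 0⊕1⊕0⊕0⊕1⊕1⊕1⊕1 = 1
s8 (pos 8,9,10,11,12,13,14,15): 1⊕1⊕1⊕1⊕1⊕1⊕1⊕1 = 0
Syndrome s8…s1 = 0101 → error at position 5.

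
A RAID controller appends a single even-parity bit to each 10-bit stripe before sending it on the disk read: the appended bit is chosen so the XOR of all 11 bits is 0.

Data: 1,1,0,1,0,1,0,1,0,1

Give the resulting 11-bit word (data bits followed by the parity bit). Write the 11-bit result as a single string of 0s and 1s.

XOR of the 10 data bits: 1⊕1⊕0⊕1⊕0⊕1⊕0⊕1⊕0⊕1 = 0
Parity bit = 0 (so all 11 bits XOR to 0).

11010101010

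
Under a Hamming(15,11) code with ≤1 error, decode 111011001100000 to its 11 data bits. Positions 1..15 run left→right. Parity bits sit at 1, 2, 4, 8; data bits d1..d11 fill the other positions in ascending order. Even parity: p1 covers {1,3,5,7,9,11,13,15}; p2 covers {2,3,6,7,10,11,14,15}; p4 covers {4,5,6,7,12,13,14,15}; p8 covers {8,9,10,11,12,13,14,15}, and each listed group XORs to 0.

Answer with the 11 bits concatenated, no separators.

s1 (pos 1,3,5,7,9,11,13,15): 1⊕1⊕1⊕0⊕1⊕0⊕0⊕0 = 0
s2 (pos 2,3,6,7,10,11,14,15): 1⊕1⊕1⊕0⊕1⊕0⊕0⊕0 = 0
s4 (pos 4,5,6,7,12,13,14,15): 0⊕1⊕1⊕0⊕0⊕0⊕0⊕0 = 0
s8 (pos 8,9,10,11,12,13,14,15): 0⊕1⊕1⊕0⊕0⊕0⊕0⊕0 = 0
Syndrome s8…s1 = 0000 → no error.
Read data bits from positions 3,5,6,7,9,10,11,12,13,14,15: 11101100000

11101100000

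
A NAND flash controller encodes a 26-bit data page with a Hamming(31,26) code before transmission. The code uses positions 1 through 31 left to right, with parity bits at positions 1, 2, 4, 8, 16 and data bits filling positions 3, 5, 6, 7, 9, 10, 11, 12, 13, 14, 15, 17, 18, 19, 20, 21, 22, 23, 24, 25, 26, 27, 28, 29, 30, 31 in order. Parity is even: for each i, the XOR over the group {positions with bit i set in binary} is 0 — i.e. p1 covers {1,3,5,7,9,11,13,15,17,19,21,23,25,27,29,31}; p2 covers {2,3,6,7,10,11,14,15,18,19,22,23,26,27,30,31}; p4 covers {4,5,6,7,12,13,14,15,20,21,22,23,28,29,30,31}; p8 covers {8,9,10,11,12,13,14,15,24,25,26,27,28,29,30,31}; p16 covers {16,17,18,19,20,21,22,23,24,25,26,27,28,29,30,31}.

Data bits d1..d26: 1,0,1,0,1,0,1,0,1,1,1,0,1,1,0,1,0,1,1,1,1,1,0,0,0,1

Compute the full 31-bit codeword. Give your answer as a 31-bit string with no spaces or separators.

Place data at non-parity positions: p1 p2 1 p4 0 1 0 p8 1 0 1 0 1 1 1 p16 0 1 1 0 1 0 1 1 1 1 1 0 0 0 1
p1 (pos 1,3,5,7,9,11,13,15,17,19,21,23,25,27,29,31): XOR of data positions = 1⊕0⊕0⊕1⊕1⊕1⊕1⊕0⊕1⊕1⊕1⊕1⊕1⊕0⊕1 = 1
p2 (pos 2,3,6,7,10,11,14,15,18,19,22,23,26,27,30,31): XOR of data positions = 1⊕1⊕0⊕0⊕1⊕1⊕1⊕1⊕1⊕0⊕1⊕1⊕1⊕0⊕1 = 1
p4 (pos 4,5,6,7,12,13,14,15,20,21,22,23,28,29,30,31): XOR of data positions = 0⊕1⊕0⊕0⊕1⊕1⊕1⊕0⊕1⊕0⊕1⊕0⊕0⊕0⊕1 = 1
p8 (pos 8,9,10,11,12,13,14,15,24,25,26,27,28,29,30,31): XOR of data positions = 1⊕0⊕1⊕0⊕1⊕1⊕1⊕1⊕1⊕1⊕1⊕0⊕0⊕0⊕1 = 0
p16 (pos 16,17,18,19,20,21,22,23,24,25,26,27,28,29,30,31): XOR of data positions = 0⊕1⊕1⊕0⊕1⊕0⊕1⊕1⊕1⊕1⊕1⊕0⊕0⊕0⊕1 = 1
Codeword: 1111010010101111011010111110001

1111010010101111011010111110001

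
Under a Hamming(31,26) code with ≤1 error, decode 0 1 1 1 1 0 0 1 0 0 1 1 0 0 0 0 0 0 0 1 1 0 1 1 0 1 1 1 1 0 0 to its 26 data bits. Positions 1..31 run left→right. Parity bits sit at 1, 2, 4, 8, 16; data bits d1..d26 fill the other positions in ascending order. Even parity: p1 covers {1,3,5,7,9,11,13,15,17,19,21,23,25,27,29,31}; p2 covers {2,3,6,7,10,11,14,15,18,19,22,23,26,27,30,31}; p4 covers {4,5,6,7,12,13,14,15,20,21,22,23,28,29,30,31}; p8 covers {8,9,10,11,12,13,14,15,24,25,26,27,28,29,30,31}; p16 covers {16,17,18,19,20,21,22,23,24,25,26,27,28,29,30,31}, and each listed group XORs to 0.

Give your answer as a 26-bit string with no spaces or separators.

11000011000000110110111100

s1 (pos 1,3,5,7,9,11,13,15,17,19,21,23,25,27,29,31): 0⊕1⊕1⊕0⊕0⊕1⊕0⊕0⊕0⊕0⊕1⊕1⊕0⊕1⊕1⊕0 = 1
s2 (pos 2,3,6,7,10,11,14,15,18,19,22,23,26,27,30,31): 1⊕1⊕0⊕0⊕0⊕1⊕0⊕0⊕0⊕0⊕0⊕1⊕1⊕1⊕0⊕0 = 0
s4 (pos 4,5,6,7,12,13,14,15,20,21,22,23,28,29,30,31): 1⊕1⊕0⊕0⊕1⊕0⊕0⊕0⊕1⊕1⊕0⊕1⊕1⊕1⊕0⊕0 = 0
s8 (pos 8,9,10,11,12,13,14,15,24,25,26,27,28,29,30,31): 1⊕0⊕0⊕1⊕1⊕0⊕0⊕0⊕1⊕0⊕1⊕1⊕1⊕1⊕0⊕0 = 0
s16 (pos 16,17,18,19,20,21,22,23,24,25,26,27,28,29,30,31): 0⊕0⊕0⊕0⊕1⊕1⊕0⊕1⊕1⊕0⊕1⊕1⊕1⊕1⊕0⊕0 = 0
Syndrome s16…s1 = 00001 → error at position 1.
Flip position 1: 0111100100110000000110110111100 → 1111100100110000000110110111100
Read data bits from positions 3,5,6,7,9,10,11,12,13,14,15,17,18,19,20,21,22,23,24,25,26,27,28,29,30,31: 11000011000000110110111100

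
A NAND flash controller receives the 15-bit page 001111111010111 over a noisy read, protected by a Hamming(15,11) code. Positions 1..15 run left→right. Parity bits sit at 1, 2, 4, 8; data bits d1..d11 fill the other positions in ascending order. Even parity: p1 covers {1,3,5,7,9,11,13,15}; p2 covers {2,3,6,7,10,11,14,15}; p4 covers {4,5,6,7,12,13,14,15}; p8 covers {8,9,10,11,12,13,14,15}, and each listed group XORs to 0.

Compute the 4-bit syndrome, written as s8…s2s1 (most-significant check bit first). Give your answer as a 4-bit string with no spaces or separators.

0101

s1 (pos 1,3,5,7,9,11,13,15): 0⊕1⊕1⊕1⊕1⊕1⊕1⊕1 = 1
s2 (pos 2,3,6,7,10,11,14,15): 0⊕1⊕1⊕1⊕0⊕1⊕1⊕1 = 0
s4 (pos 4,5,6,7,12,13,14,15): 1⊕1⊕1⊕1⊕0⊕1⊕1⊕1 = 1
s8 (pos 8,9,10,11,12,13,14,15): 1⊕1⊕0⊕1⊕0⊕1⊕1⊕1 = 0
Syndrome s8…s1 = 0101 → error at position 5.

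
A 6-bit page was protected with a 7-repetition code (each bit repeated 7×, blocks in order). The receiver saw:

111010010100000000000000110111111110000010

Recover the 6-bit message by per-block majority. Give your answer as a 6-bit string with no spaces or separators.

Block 1 (1110100): 4 ones → 1
Block 2 (1010000): 2 ones → 0
Block 3 (0000000): 0 ones → 0
Block 4 (0001101): 3 ones → 0
Block 5 (1111111): 7 ones → 1
Block 6 (0000010): 1 one → 0

100010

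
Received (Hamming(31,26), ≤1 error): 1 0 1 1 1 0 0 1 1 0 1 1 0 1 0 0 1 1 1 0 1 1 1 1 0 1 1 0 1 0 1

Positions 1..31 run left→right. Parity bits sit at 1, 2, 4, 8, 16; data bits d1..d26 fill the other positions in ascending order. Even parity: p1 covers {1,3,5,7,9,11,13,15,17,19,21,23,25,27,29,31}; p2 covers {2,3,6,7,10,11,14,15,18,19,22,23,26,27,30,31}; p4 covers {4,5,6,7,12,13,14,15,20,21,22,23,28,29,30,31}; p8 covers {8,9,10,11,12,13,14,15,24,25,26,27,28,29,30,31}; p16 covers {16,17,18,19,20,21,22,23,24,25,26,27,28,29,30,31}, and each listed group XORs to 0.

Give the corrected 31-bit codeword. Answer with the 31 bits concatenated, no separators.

s1 (pos 1,3,5,7,9,11,13,15,17,19,21,23,25,27,29,31): 1⊕1⊕1⊕0⊕1⊕1⊕0⊕0⊕1⊕1⊕1⊕1⊕0⊕1⊕1⊕1 = 0
s2 (pos 2,3,6,7,10,11,14,15,18,19,22,23,26,27,30,31): 0⊕1⊕0⊕0⊕0⊕1⊕1⊕0⊕1⊕1⊕1⊕1⊕1⊕1⊕0⊕1 = 0
s4 (pos 4,5,6,7,12,13,14,15,20,21,22,23,28,29,30,31): 1⊕1⊕0⊕0⊕1⊕0⊕1⊕0⊕0⊕1⊕1⊕1⊕0⊕1⊕0⊕1 = 1
s8 (pos 8,9,10,11,12,13,14,15,24,25,26,27,28,29,30,31): 1⊕1⊕0⊕1⊕1⊕0⊕1⊕0⊕1⊕0⊕1⊕1⊕0⊕1⊕0⊕1 = 0
s16 (pos 16,17,18,19,20,21,22,23,24,25,26,27,28,29,30,31): 0⊕1⊕1⊕1⊕0⊕1⊕1⊕1⊕1⊕0⊕1⊕1⊕0⊕1⊕0⊕1 = 1
Syndrome s16…s1 = 10100 → error at position 20.
Flip position 20: 1011100110110100111011110110101 → 1011100110110100111111110110101

1011100110110100111111110110101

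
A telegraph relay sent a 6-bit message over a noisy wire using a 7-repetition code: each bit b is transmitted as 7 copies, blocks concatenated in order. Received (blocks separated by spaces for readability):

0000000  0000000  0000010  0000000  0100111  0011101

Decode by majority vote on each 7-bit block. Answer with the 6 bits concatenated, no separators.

000011

Block 1 (0000000): 0 ones → 0
Block 2 (0000000): 0 ones → 0
Block 3 (0000010): 1 one → 0
Block 4 (0000000): 0 ones → 0
Block 5 (0100111): 4 ones → 1
Block 6 (0011101): 4 ones → 1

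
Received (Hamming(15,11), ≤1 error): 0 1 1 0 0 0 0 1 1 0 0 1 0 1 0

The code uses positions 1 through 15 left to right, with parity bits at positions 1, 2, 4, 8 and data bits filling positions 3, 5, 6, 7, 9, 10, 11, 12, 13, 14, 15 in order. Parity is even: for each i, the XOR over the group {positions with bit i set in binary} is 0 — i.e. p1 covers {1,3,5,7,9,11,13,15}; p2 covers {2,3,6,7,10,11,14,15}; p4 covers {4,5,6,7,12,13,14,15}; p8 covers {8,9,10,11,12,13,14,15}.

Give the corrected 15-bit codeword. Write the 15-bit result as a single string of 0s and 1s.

001000011001010

s1 (pos 1,3,5,7,9,11,13,15): 0⊕1⊕0⊕0⊕1⊕0⊕0⊕0 = 0
s2 (pos 2,3,6,7,10,11,14,15): 1⊕1⊕0⊕0⊕0⊕0⊕1⊕0 = 1
s4 (pos 4,5,6,7,12,13,14,15): 0⊕0⊕0⊕0⊕1⊕0⊕1⊕0 = 0
s8 (pos 8,9,10,11,12,13,14,15): 1⊕1⊕0⊕0⊕1⊕0⊕1⊕0 = 0
Syndrome s8…s1 = 0010 → error at position 2.
Flip position 2: 011000011001010 → 001000011001010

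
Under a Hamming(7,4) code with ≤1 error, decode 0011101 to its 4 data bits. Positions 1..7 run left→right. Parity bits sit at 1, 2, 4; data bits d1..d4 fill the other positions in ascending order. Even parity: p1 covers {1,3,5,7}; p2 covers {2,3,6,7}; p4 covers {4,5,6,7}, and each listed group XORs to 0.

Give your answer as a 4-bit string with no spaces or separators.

1001

s1 (pos 1,3,5,7): 0⊕1⊕1⊕1 = 1
s2 (pos 2,3,6,7): 0⊕1⊕0⊕1 = 0
s4 (pos 4,5,6,7): 1⊕1⊕0⊕1 = 1
Syndrome s4…s1 = 101 → error at position 5.
Flip position 5: 0011101 → 0011001
Read data bits from positions 3,5,6,7: 1001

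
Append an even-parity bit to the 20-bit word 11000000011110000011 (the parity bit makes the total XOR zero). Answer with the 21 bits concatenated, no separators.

XOR of the 20 data bits: 1⊕1⊕0⊕0⊕0⊕0⊕0⊕0⊕0⊕1⊕1⊕1⊕1⊕0⊕0⊕0⊕0⊕0⊕1⊕1 = 0
Parity bit = 0 (so all 21 bits XOR to 0).

110000000111100000110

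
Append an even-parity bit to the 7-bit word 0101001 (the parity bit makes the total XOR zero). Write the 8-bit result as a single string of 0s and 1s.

XOR of the 7 data bits: 0⊕1⊕0⊕1⊕0⊕0⊕1 = 1
Parity bit = 1 (so all 8 bits XOR to 0).

01010011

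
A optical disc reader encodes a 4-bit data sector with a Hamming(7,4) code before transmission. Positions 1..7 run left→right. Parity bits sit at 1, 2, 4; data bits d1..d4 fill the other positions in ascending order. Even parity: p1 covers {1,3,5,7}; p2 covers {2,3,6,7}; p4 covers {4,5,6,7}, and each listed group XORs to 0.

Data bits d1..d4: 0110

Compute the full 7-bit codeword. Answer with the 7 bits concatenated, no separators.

1100110

Place data at non-parity positions: p1 p2 0 p4 1 1 0
p1 (pos 1,3,5,7): XOR of data positions = 0⊕1⊕0 = 1
p2 (pos 2,3,6,7): XOR of data positions = 0⊕1⊕0 = 1
p4 (pos 4,5,6,7): XOR of data positions = 1⊕1⊕0 = 0
Codeword: 1100110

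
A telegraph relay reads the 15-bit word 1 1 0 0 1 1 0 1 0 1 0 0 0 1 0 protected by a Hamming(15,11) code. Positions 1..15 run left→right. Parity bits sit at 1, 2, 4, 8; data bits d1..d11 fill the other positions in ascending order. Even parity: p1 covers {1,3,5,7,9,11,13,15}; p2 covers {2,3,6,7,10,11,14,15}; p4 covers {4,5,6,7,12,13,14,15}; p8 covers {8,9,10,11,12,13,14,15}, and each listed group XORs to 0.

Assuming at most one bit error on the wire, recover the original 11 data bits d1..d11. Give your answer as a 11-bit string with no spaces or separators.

s1 (pos 1,3,5,7,9,11,13,15): 1⊕0⊕1⊕0⊕0⊕0⊕0⊕0 = 0
s2 (pos 2,3,6,7,10,11,14,15): 1⊕0⊕1⊕0⊕1⊕0⊕1⊕0 = 0
s4 (pos 4,5,6,7,12,13,14,15): 0⊕1⊕1⊕0⊕0⊕0⊕1⊕0 = 1
s8 (pos 8,9,10,11,12,13,14,15): 1⊕0⊕1⊕0⊕0⊕0⊕1⊕0 = 1
Syndrome s8…s1 = 1100 → error at position 12.
Flip position 12: 110011010100010 → 110011010101010
Read data bits from positions 3,5,6,7,9,10,11,12,13,14,15: 01100101010

01100101010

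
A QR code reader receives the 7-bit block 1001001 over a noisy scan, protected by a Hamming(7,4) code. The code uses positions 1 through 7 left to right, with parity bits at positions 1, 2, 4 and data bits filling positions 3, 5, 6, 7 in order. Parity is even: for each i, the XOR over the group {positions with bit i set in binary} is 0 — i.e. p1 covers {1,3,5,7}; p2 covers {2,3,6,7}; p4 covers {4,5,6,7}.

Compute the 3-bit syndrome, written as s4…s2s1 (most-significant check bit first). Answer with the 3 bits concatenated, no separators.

010

s1 (pos 1,3,5,7): 1⊕0⊕0⊕1 = 0
s2 (pos 2,3,6,7): 0⊕0⊕0⊕1 = 1
s4 (pos 4,5,6,7): 1⊕0⊕0⊕1 = 0
Syndrome s4…s1 = 010 → error at position 2.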